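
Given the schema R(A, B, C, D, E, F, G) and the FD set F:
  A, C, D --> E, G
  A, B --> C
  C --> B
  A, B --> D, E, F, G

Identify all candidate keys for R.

{A, B}, {A, C}

No FD produces {A}, so it must be in every candidate key.
{A, B}⁺ = {A, B, C, D, E, F, G} — all of the relation — so {A, B} is a candidate key.
{A, C}⁺ = {A, B, C, D, E, F, G} — all of the relation — so {A, C} is a candidate key.
Any other superkey properly contains one of these, so there are no further candidate keys.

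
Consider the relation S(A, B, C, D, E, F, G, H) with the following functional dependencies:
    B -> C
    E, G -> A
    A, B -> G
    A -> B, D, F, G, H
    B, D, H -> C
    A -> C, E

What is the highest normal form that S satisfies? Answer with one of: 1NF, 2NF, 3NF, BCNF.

Candidate keys: {A}, {E, G}. Prime attributes: {A, E, G}.
B -> C breaks BCNF: {B}⁺ = {B, C}, so {B} is not a superkey.
B -> C determines the non-prime attribute {C} from a non-superkey — 3NF is violated.
Checking every proper subset of each key, none determines a non-prime attribute — 2NF is satisfied.

2NF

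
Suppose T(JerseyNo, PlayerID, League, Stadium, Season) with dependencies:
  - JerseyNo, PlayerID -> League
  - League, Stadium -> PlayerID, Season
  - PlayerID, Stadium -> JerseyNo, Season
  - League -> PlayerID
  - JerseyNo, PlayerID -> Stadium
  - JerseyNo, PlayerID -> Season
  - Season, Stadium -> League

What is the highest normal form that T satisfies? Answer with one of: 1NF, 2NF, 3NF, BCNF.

3NF

Candidate keys: {JerseyNo, League}, {JerseyNo, PlayerID}, {League, Stadium}, {PlayerID, Stadium}, {Season, Stadium}. Prime attributes: {JerseyNo, League, PlayerID, Season, Stadium}.
League -> PlayerID breaks BCNF: {League}⁺ = {League, PlayerID}, so {League} is not a superkey.
Its right-hand attributes {PlayerID} are all prime, as are those of every other non-superkey FD — the relation is in 3NF.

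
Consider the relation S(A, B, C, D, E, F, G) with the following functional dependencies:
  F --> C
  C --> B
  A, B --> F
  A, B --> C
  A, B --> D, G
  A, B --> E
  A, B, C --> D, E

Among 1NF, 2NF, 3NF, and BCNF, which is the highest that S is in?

Candidate keys: {A, B}, {A, C}, {A, F}. Prime attributes: {A, B, C, F}.
F --> C breaks BCNF: {F}⁺ = {B, C, F}, so {F} is not a superkey.
But every attribute on its right side ({C}) is prime, and the same holds for every other non-superkey FD, so 3NF still holds.

3NF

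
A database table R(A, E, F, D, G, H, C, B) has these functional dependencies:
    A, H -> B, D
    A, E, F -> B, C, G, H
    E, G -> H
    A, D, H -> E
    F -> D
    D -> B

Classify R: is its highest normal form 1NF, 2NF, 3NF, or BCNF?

Candidate keys: {A, E, F}, {A, F, H}. Prime attributes: {A, E, F, H}.
A, H -> B, D: {A, H}⁺ = {A, B, D, E, H}, which is not all of the attributes, so the left side is not a superkey — BCNF is violated.
A, H -> B, D determines the non-prime attributes {B, D} from a non-superkey — 3NF is violated.
Since {F} ⊂ {A, E, F} and {F}⁺ ⊇ {B, D} with {B, D} non-prime, there is a partial dependency; 2NF fails.

1NF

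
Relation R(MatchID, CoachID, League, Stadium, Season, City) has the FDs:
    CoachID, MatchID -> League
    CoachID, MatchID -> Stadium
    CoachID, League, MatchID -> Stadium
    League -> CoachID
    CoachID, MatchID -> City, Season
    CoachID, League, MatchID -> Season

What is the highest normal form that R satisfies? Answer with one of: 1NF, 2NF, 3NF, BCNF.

3NF

Candidate keys: {CoachID, MatchID}, {League, MatchID}. Prime attributes: {CoachID, League, MatchID}.
League -> CoachID: {League}⁺ = {CoachID, League}, which is not all of the attributes, so the left side is not a superkey — BCNF is violated.
Since {CoachID} ⊆ prime attributes and every other non-superkey FD also has a prime right side, the schema is in 3NF.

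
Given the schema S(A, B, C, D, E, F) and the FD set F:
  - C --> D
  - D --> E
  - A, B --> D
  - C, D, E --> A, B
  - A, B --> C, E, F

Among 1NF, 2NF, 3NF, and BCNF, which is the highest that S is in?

2NF

Candidate keys: {A, B}, {C}. Prime attributes: {A, B, C}.
D --> E breaks BCNF: {D}⁺ = {D, E}, so {D} is not a superkey.
D --> E has non-prime {E} on the right and a non-superkey on the left, so 3NF fails.
No non-prime attribute depends on a proper subset of any candidate key, so 2NF holds.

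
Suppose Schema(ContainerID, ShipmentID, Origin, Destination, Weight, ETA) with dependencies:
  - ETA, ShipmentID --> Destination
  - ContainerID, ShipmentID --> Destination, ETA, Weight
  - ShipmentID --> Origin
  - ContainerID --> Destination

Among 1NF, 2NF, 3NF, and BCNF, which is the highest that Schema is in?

1NF

Candidate key: {ContainerID, ShipmentID}. Prime attributes: {ContainerID, ShipmentID}.
For ETA, ShipmentID --> Destination we have {ETA, ShipmentID}⁺ = {Destination, ETA, Origin, ShipmentID}; {ETA, ShipmentID} is not a superkey, so BCNF fails.
Because {Destination} is non-prime and the left side of ETA, ShipmentID --> Destination is not a superkey, the relation is not in 3NF.
Since {ContainerID} ⊂ {ContainerID, ShipmentID} and {ContainerID}⁺ ⊇ {Destination} with {Destination} non-prime, there is a partial dependency; 2NF fails.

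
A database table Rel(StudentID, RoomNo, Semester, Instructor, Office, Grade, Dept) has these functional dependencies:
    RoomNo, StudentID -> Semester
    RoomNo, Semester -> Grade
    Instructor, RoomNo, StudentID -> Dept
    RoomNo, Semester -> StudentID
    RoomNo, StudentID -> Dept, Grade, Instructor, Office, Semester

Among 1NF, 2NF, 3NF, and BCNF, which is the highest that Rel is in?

BCNF

Candidate keys: {RoomNo, Semester}, {RoomNo, StudentID}. Prime attributes: {RoomNo, Semester, StudentID}.
Every FD has a superkey on the left, so the relation is in BCNF.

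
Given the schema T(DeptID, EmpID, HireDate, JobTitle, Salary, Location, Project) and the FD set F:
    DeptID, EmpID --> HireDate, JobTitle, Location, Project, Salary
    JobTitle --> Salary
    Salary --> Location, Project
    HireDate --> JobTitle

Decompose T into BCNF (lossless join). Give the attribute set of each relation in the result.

{DeptID, EmpID, HireDate}; {HireDate, JobTitle}; {JobTitle, Salary}; {Location, Project, Salary}

Candidate key of the original relation: {DeptID, EmpID}.
In {DeptID, EmpID, HireDate, JobTitle, Location, Project, Salary}, {JobTitle} is not a superkey ({JobTitle}⁺ restricted to this set is {JobTitle, Location, Project, Salary}), so split on JobTitle --> Location, Project, Salary into {JobTitle, Location, Project, Salary} and {DeptID, EmpID, HireDate, JobTitle}.
In {JobTitle, Location, Project, Salary}, {Salary} is not a superkey ({Salary}⁺ restricted to this set is {Location, Project, Salary}), so split on Salary --> Location, Project into {Location, Project, Salary} and {JobTitle, Salary}.
{Location, Project, Salary} has no BCNF violation.
{JobTitle, Salary} has no BCNF violation.
In {DeptID, EmpID, HireDate, JobTitle}, {HireDate} is not a superkey ({HireDate}⁺ restricted to this set is {HireDate, JobTitle}), so split on HireDate --> JobTitle into {HireDate, JobTitle} and {DeptID, EmpID, HireDate}.
{HireDate, JobTitle} has no BCNF violation.
{DeptID, EmpID, HireDate} has no BCNF violation.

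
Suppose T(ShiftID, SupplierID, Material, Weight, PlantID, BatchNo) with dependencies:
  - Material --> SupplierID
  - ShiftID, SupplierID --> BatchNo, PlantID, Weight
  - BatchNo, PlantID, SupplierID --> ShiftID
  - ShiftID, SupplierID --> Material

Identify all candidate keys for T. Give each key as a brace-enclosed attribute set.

{Material, ShiftID}⁺ = {BatchNo, Material, PlantID, ShiftID, SupplierID, Weight}, which is every attribute, so {Material, ShiftID} is a candidate key.
{ShiftID, SupplierID}⁺ = {BatchNo, Material, PlantID, ShiftID, SupplierID, Weight}, which is every attribute, so {ShiftID, SupplierID} is a candidate key.
{BatchNo, Material, PlantID}⁺ = {BatchNo, Material, PlantID, ShiftID, SupplierID, Weight}, which is every attribute, so {BatchNo, Material, PlantID} is a candidate key.
{BatchNo, PlantID, SupplierID}⁺ = {BatchNo, Material, PlantID, ShiftID, SupplierID, Weight}, which is every attribute, so {BatchNo, PlantID, SupplierID} is a candidate key.
These are minimal and exhaustive — every other superkey contains one of them.

{BatchNo, Material, PlantID}, {BatchNo, PlantID, SupplierID}, {Material, ShiftID}, {ShiftID, SupplierID}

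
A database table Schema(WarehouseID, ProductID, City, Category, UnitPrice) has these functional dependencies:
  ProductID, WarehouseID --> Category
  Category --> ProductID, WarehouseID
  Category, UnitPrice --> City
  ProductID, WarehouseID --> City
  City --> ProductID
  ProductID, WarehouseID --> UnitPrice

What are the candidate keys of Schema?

{Category}, {City, WarehouseID}, {ProductID, WarehouseID}

{Category}⁺ = {Category, City, ProductID, UnitPrice, WarehouseID}, which is every attribute, so {Category} is a candidate key.
{City, WarehouseID}⁺ = {Category, City, ProductID, UnitPrice, WarehouseID}, which is every attribute, so {City, WarehouseID} is a candidate key.
{ProductID, WarehouseID}⁺ = {Category, City, ProductID, UnitPrice, WarehouseID}, which is every attribute, so {ProductID, WarehouseID} is a candidate key.
Any other superkey properly contains one of these, so there are no further candidate keys.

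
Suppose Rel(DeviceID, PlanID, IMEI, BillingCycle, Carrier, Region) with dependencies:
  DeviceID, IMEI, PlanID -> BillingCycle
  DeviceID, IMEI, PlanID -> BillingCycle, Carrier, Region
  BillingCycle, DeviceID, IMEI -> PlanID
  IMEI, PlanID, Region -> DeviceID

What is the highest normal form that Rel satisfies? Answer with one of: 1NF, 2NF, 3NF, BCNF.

BCNF

Candidate keys: {BillingCycle, DeviceID, IMEI}, {DeviceID, IMEI, PlanID}, {IMEI, PlanID, Region}. Prime attributes: {BillingCycle, DeviceID, IMEI, PlanID, Region}.
Each dependency's left side is a superkey — BCNF holds.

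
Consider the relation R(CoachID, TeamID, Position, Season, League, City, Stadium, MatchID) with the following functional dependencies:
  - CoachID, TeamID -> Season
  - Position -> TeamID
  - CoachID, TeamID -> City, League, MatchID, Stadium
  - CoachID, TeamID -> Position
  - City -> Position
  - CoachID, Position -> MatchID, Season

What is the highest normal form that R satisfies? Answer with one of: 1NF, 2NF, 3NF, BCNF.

Candidate keys: {City, CoachID}, {CoachID, Position}, {CoachID, TeamID}. Prime attributes: {City, CoachID, Position, TeamID}.
Position -> TeamID breaks BCNF: {Position}⁺ = {Position, TeamID}, so {Position} is not a superkey.
Its right-hand attributes {TeamID} are all prime, as are those of every other non-superkey FD — the relation is in 3NF.

3NF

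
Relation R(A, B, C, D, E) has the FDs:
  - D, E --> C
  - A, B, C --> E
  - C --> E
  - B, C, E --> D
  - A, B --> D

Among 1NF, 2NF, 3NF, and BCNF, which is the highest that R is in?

1NF

Candidate keys: {A, B, C}, {A, B, E}. Prime attributes: {A, B, C, E}.
D, E --> C: {D, E}⁺ = {C, D, E}, which is not all of the attributes, so the left side is not a superkey — BCNF is violated.
B, C, E --> D determines the non-prime attribute {D} from a non-superkey — 3NF is violated.
Since {A, B} ⊂ {A, B, C} and {A, B}⁺ ⊇ {D} with {D} non-prime, there is a partial dependency; 2NF fails.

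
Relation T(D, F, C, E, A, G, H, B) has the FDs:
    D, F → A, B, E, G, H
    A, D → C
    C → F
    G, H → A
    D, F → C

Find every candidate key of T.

Attributes never on any right-hand side: {D} — every candidate key must contain it.
{A, D} is a candidate key since {A, D}⁺ = {A, B, C, D, E, F, G, H} covers every attribute.
{C, D} is a candidate key since {C, D}⁺ = {A, B, C, D, E, F, G, H} covers every attribute.
{D, F} is a candidate key since {D, F}⁺ = {A, B, C, D, E, F, G, H} covers every attribute.
{D, G, H} is a candidate key since {D, G, H}⁺ = {A, B, C, D, E, F, G, H} covers every attribute.
No proper subset of any of these is a key, and no other minimal superkey exists.

{A, D}, {C, D}, {D, F}, {D, G, H}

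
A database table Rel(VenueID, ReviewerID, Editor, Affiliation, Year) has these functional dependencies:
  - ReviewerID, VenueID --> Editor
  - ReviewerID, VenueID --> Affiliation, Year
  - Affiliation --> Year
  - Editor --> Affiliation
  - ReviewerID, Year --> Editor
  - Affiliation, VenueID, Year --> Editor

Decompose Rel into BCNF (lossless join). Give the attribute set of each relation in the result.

Candidate key of the original relation: {ReviewerID, VenueID}.
In {Affiliation, Editor, ReviewerID, VenueID, Year}, {Affiliation} is not a superkey ({Affiliation}⁺ restricted to this set is {Affiliation, Year}), so split on Affiliation --> Year into {Affiliation, Year} and {Affiliation, Editor, ReviewerID, VenueID}.
{Affiliation, Year}: every determinant is a superkey — BCNF.
In {Affiliation, Editor, ReviewerID, VenueID}, {Editor} is not a superkey ({Editor}⁺ restricted to this set is {Affiliation, Editor}), so split on Editor --> Affiliation into {Affiliation, Editor} and {Editor, ReviewerID, VenueID}.
{Affiliation, Editor}: every determinant is a superkey — BCNF.
{Editor, ReviewerID, VenueID}: every determinant is a superkey — BCNF.

{Affiliation, Editor}; {Affiliation, Year}; {Editor, ReviewerID, VenueID}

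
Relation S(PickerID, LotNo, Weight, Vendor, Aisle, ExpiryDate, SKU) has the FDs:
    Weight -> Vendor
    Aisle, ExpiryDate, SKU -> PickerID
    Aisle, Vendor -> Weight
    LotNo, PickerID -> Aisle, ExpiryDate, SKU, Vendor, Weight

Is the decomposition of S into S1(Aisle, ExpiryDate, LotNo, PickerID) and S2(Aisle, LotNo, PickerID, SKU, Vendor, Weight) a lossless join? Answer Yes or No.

Common attributes: {Aisle, LotNo, PickerID}; their closure is {Aisle, ExpiryDate, LotNo, PickerID, SKU, Vendor, Weight}.
Since S1 ⊆ {Aisle, ExpiryDate, LotNo, PickerID, SKU, Vendor, Weight}, the intersection is a superkey of S1; the decomposition is lossless.

Yes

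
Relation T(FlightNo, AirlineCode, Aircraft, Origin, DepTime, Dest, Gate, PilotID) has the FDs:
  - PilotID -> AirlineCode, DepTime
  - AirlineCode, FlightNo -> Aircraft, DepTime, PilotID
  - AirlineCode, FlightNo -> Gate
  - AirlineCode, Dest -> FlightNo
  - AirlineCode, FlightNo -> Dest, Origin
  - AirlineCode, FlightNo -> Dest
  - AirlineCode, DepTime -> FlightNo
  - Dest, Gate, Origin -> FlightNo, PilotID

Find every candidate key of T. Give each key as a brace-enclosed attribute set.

{PilotID}⁺ = {Aircraft, AirlineCode, DepTime, Dest, FlightNo, Gate, Origin, PilotID} — all of the relation — so {PilotID} is a candidate key.
{AirlineCode, DepTime}⁺ = {Aircraft, AirlineCode, DepTime, Dest, FlightNo, Gate, Origin, PilotID} — all of the relation — so {AirlineCode, DepTime} is a candidate key.
{AirlineCode, Dest}⁺ = {Aircraft, AirlineCode, DepTime, Dest, FlightNo, Gate, Origin, PilotID} — all of the relation — so {AirlineCode, Dest} is a candidate key.
{AirlineCode, FlightNo}⁺ = {Aircraft, AirlineCode, DepTime, Dest, FlightNo, Gate, Origin, PilotID} — all of the relation — so {AirlineCode, FlightNo} is a candidate key.
{Dest, Gate, Origin}⁺ = {Aircraft, AirlineCode, DepTime, Dest, FlightNo, Gate, Origin, PilotID} — all of the relation — so {Dest, Gate, Origin} is a candidate key.
These are minimal and exhaustive — every other superkey contains one of them.

{AirlineCode, DepTime}, {AirlineCode, Dest}, {AirlineCode, FlightNo}, {Dest, Gate, Origin}, {PilotID}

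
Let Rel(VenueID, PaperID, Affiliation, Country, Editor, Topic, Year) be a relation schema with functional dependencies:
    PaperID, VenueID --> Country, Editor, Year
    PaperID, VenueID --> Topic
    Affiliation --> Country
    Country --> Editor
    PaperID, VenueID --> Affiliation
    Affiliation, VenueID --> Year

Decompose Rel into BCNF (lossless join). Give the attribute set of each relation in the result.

Candidate key of the original relation: {PaperID, VenueID}.
{Affiliation, Country, Editor, PaperID, Topic, VenueID, Year}: {Affiliation} determines {Affiliation, Country, Editor} here but is not a superkey — split on Affiliation --> Country, Editor, giving {Affiliation, Country, Editor} and {Affiliation, PaperID, Topic, VenueID, Year}.
{Affiliation, Country, Editor}: {Country} determines {Country, Editor} here but is not a superkey — split on Country --> Editor, giving {Country, Editor} and {Affiliation, Country}.
{Country, Editor} is in BCNF.
{Affiliation, Country} is in BCNF.
{Affiliation, PaperID, Topic, VenueID, Year}: {Affiliation, VenueID} determines {Affiliation, VenueID, Year} here but is not a superkey — split on Affiliation, VenueID --> Year, giving {Affiliation, VenueID, Year} and {Affiliation, PaperID, Topic, VenueID}.
{Affiliation, VenueID, Year} is in BCNF.
{Affiliation, PaperID, Topic, VenueID} is in BCNF.

{Affiliation, Country}; {Affiliation, PaperID, Topic, VenueID}; {Affiliation, VenueID, Year}; {Country, Editor}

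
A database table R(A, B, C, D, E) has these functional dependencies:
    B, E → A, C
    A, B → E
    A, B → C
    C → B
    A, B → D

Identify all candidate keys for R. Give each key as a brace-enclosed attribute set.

{A, B} is a candidate key since {A, B}⁺ = {A, B, C, D, E} covers every attribute.
{A, C} is a candidate key since {A, C}⁺ = {A, B, C, D, E} covers every attribute.
{B, E} is a candidate key since {B, E}⁺ = {A, B, C, D, E} covers every attribute.
{C, E} is a candidate key since {C, E}⁺ = {A, B, C, D, E} covers every attribute.
Any other superkey properly contains one of these, so there are no further candidate keys.

{A, B}, {A, C}, {B, E}, {C, E}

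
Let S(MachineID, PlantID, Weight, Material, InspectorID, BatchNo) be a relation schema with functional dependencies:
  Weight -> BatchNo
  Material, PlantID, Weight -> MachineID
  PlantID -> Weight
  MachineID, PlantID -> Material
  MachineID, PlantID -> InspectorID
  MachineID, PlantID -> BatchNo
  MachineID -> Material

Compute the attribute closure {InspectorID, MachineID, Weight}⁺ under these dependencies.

Start with {InspectorID, MachineID, Weight}.
Weight -> BatchNo applies; add {BatchNo} → now {BatchNo, InspectorID, MachineID, Weight}.
MachineID -> Material applies; add {Material} → now {BatchNo, InspectorID, MachineID, Material, Weight}.
No further FD applies.

{BatchNo, InspectorID, MachineID, Material, Weight}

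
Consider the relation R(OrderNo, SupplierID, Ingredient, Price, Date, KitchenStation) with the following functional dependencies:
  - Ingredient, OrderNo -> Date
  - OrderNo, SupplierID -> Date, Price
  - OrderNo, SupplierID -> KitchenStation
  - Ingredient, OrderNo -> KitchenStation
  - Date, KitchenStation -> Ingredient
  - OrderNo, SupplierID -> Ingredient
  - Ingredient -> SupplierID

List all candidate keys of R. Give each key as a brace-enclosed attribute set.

{Date, KitchenStation, OrderNo}, {Ingredient, OrderNo}, {OrderNo, SupplierID}

No FD produces {OrderNo}, so it must be in every candidate key.
{Ingredient, OrderNo}⁺ = {Date, Ingredient, KitchenStation, OrderNo, Price, SupplierID} — all of the relation — so {Ingredient, OrderNo} is a candidate key.
{OrderNo, SupplierID}⁺ = {Date, Ingredient, KitchenStation, OrderNo, Price, SupplierID} — all of the relation — so {OrderNo, SupplierID} is a candidate key.
{Date, KitchenStation, OrderNo}⁺ = {Date, Ingredient, KitchenStation, OrderNo, Price, SupplierID} — all of the relation — so {Date, KitchenStation, OrderNo} is a candidate key.
Any other superkey properly contains one of these, so there are no further candidate keys.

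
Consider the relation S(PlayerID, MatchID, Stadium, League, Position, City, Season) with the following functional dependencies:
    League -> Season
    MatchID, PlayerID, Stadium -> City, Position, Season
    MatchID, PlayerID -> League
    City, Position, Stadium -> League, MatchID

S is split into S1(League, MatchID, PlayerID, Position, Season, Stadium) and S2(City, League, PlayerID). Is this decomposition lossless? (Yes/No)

Common attributes: {League, PlayerID}; their closure is {League, PlayerID, Season}.
The closure covers neither S1 nor S2 entirely; the join is not lossless.

No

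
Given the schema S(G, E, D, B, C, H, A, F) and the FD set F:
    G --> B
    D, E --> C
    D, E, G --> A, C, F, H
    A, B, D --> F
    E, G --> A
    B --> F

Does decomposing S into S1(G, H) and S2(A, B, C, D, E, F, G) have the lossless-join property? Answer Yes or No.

The shared attributes are {G} and {G}⁺ = {B, F, G}.
S1 ⊄ {B, F, G} and S2 ⊄ {B, F, G}, so the split is lossy.

No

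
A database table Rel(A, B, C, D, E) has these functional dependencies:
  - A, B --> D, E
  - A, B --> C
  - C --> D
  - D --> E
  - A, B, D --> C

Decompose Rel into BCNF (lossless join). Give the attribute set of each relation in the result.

Candidate key of the original relation: {A, B}.
{A, B, C, D, E}: {C} determines {C, D, E} here but is not a superkey — split on C --> D, E, giving {C, D, E} and {A, B, C}.
{C, D, E}: {D} determines {D, E} here but is not a superkey — split on D --> E, giving {D, E} and {C, D}.
{D, E} has no BCNF violation.
{C, D} has no BCNF violation.
{A, B, C} has no BCNF violation.

{A, B, C}; {C, D}; {D, E}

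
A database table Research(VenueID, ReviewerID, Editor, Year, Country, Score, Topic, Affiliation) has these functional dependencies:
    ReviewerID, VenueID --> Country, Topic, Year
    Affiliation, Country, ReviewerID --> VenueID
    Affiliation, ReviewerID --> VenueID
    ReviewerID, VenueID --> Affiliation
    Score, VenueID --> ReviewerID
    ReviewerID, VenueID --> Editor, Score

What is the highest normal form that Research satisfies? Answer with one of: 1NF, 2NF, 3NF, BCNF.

Candidate keys: {Affiliation, ReviewerID}, {ReviewerID, VenueID}, {Score, VenueID}. Prime attributes: {Affiliation, ReviewerID, Score, VenueID}.
Each dependency's left side is a superkey — BCNF holds.

BCNF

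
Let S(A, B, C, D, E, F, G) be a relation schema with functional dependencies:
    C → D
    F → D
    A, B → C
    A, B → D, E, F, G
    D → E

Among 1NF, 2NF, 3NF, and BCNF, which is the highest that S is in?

Candidate key: {A, B}. Prime attributes: {A, B}.
C → D: {C}⁺ = {C, D, E}, which is not all of the attributes, so the left side is not a superkey — BCNF is violated.
C → D has non-prime {D} on the right and a non-superkey on the left, so 3NF fails.
No proper subset of a key has a non-prime attribute in its closure, so there is no partial dependency; 2NF holds.

2NF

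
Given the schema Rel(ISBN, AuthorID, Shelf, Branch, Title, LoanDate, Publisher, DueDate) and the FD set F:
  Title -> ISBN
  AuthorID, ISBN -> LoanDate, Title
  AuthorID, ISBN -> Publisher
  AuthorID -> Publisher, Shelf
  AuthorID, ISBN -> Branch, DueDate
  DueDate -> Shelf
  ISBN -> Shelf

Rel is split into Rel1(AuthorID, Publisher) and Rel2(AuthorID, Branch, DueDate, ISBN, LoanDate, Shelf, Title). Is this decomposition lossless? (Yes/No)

Yes

Common attributes: {AuthorID}; their closure is {AuthorID, Publisher, Shelf}.
This includes all of Rel1, so the common attributes are a superkey of Rel1 — the join is lossless.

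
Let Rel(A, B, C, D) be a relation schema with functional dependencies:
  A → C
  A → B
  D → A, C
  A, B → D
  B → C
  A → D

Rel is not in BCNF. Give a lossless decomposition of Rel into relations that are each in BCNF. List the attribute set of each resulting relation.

Candidate keys of the original relation: {A}, {D}.
In {A, B, C, D}, {B} is not a superkey ({B}⁺ restricted to this set is {B, C}), so split on B → C into {B, C} and {A, B, D}.
{B, C} has no BCNF violation.
{A, B, D} has no BCNF violation.

{A, B, D}; {B, C}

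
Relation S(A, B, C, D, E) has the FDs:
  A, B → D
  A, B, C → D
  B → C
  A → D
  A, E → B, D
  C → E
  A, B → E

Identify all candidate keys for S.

Attributes never on any right-hand side: {A} — every candidate key must contain it.
{A, B}⁺ = {A, B, C, D, E}, which is every attribute, so {A, B} is a candidate key.
{A, C}⁺ = {A, B, C, D, E}, which is every attribute, so {A, C} is a candidate key.
{A, E}⁺ = {A, B, C, D, E}, which is every attribute, so {A, E} is a candidate key.
These are minimal and exhaustive — every other superkey contains one of them.

{A, B}, {A, C}, {A, E}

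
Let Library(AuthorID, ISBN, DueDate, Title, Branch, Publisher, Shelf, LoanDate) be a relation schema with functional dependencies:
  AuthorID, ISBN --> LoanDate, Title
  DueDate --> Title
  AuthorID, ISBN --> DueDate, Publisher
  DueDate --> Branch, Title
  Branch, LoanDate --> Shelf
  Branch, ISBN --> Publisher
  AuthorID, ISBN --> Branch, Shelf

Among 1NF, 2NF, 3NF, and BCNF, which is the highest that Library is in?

2NF

Candidate key: {AuthorID, ISBN}. Prime attributes: {AuthorID, ISBN}.
DueDate --> Title: {DueDate}⁺ = {Branch, DueDate, Title}, which is not all of the attributes, so the left side is not a superkey — BCNF is violated.
Because {Title} is non-prime and the left side of DueDate --> Title is not a superkey, the relation is not in 3NF.
Checking every proper subset of each key, none determines a non-prime attribute — 2NF is satisfied.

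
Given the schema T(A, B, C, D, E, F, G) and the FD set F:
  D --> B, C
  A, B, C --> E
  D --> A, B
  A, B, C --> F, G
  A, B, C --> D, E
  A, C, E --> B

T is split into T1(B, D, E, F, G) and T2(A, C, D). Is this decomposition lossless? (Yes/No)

Yes

T1 ∩ T2 = {D}; its closure under F is {A, B, C, D, E, F, G}.
Since T1 ⊆ {A, B, C, D, E, F, G}, the intersection is a superkey of T1; the decomposition is lossless.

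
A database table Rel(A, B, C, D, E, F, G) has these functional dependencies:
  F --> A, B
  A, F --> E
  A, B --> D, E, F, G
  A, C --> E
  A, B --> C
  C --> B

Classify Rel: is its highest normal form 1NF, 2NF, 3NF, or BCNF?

Candidate keys: {A, B}, {A, C}, {F}. Prime attributes: {A, B, C, F}.
For C --> B we have {C}⁺ = {B, C}; {C} is not a superkey, so BCNF fails.
Its right-hand attributes {B} are all prime, as are those of every other non-superkey FD — the relation is in 3NF.

3NF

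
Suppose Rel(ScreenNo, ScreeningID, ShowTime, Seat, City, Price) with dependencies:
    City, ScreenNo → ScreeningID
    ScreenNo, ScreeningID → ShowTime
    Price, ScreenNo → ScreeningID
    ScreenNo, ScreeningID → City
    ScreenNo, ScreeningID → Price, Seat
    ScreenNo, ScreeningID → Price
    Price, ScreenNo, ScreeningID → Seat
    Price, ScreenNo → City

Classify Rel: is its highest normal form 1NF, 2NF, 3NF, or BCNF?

BCNF

Candidate keys: {City, ScreenNo}, {Price, ScreenNo}, {ScreenNo, ScreeningID}. Prime attributes: {City, Price, ScreenNo, ScreeningID}.
The left-hand side of every FD is a superkey, so BCNF is satisfied.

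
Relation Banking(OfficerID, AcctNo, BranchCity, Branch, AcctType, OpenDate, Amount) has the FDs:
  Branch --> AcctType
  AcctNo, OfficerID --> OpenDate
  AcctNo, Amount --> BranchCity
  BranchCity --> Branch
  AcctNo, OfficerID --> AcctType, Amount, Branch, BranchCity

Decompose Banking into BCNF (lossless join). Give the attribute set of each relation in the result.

{AcctNo, Amount, BranchCity}; {AcctNo, Amount, OfficerID, OpenDate}; {AcctType, Branch}; {Branch, BranchCity}

Candidate key of the original relation: {AcctNo, OfficerID}.
Within {AcctNo, AcctType, Amount, Branch, BranchCity, OfficerID, OpenDate}: {Branch}⁺ ∩ {AcctNo, AcctType, Amount, Branch, BranchCity, OfficerID, OpenDate} = {AcctType, Branch}, not the whole set, so Branch --> AcctType violates BCNF; decompose into {AcctType, Branch} and {AcctNo, Amount, Branch, BranchCity, OfficerID, OpenDate}.
{AcctType, Branch} has no BCNF violation.
Within {AcctNo, Amount, Branch, BranchCity, OfficerID, OpenDate}: {AcctNo, Amount}⁺ ∩ {AcctNo, Amount, Branch, BranchCity, OfficerID, OpenDate} = {AcctNo, Amount, Branch, BranchCity}, not the whole set, so AcctNo, Amount --> Branch, BranchCity violates BCNF; decompose into {AcctNo, Amount, Branch, BranchCity} and {AcctNo, Amount, OfficerID, OpenDate}.
Within {AcctNo, Amount, Branch, BranchCity}: {BranchCity}⁺ ∩ {AcctNo, Amount, Branch, BranchCity} = {Branch, BranchCity}, not the whole set, so BranchCity --> Branch violates BCNF; decompose into {Branch, BranchCity} and {AcctNo, Amount, BranchCity}.
{Branch, BranchCity} has no BCNF violation.
{AcctNo, Amount, BranchCity} has no BCNF violation.
{AcctNo, Amount, OfficerID, OpenDate} has no BCNF violation.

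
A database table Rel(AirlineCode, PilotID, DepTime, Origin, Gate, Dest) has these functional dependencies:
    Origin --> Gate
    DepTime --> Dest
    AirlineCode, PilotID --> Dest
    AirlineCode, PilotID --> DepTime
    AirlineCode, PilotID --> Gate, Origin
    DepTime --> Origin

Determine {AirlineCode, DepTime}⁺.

Start with {AirlineCode, DepTime}.
DepTime --> Dest applies; add {Dest} → now {AirlineCode, DepTime, Dest}.
DepTime --> Origin applies; add {Origin} → now {AirlineCode, DepTime, Dest, Origin}.
Origin --> Gate applies; add {Gate} → now {AirlineCode, DepTime, Dest, Gate, Origin}.
No further FD applies.

{AirlineCode, DepTime, Dest, Gate, Origin}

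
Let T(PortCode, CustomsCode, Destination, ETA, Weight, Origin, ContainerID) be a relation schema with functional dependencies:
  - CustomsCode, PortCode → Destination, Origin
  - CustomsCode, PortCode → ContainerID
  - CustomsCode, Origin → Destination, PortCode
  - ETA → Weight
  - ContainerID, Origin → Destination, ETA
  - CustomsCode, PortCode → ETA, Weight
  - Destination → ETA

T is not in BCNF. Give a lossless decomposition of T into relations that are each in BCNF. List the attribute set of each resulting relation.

{ContainerID, CustomsCode, Origin, PortCode}; {ContainerID, Destination, Origin}; {Destination, ETA}; {ETA, Weight}

Candidate keys of the original relation: {CustomsCode, Origin}, {CustomsCode, PortCode}.
In {ContainerID, CustomsCode, Destination, ETA, Origin, PortCode, Weight}, {ETA} is not a superkey ({ETA}⁺ restricted to this set is {ETA, Weight}), so split on ETA → Weight into {ETA, Weight} and {ContainerID, CustomsCode, Destination, ETA, Origin, PortCode}.
{ETA, Weight}: every determinant is a superkey — BCNF.
In {ContainerID, CustomsCode, Destination, ETA, Origin, PortCode}, {ContainerID, Origin} is not a superkey ({ContainerID, Origin}⁺ restricted to this set is {ContainerID, Destination, ETA, Origin}), so split on ContainerID, Origin → Destination, ETA into {ContainerID, Destination, ETA, Origin} and {ContainerID, CustomsCode, Origin, PortCode}.
In {ContainerID, Destination, ETA, Origin}, {Destination} is not a superkey ({Destination}⁺ restricted to this set is {Destination, ETA}), so split on Destination → ETA into {Destination, ETA} and {ContainerID, Destination, Origin}.
{Destination, ETA}: every determinant is a superkey — BCNF.
{ContainerID, Destination, Origin}: every determinant is a superkey — BCNF.
{ContainerID, CustomsCode, Origin, PortCode}: every determinant is a superkey — BCNF.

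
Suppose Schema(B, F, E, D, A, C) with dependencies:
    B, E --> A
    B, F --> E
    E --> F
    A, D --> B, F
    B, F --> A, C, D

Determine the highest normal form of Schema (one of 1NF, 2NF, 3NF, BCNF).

3NF

Candidate keys: {A, D}, {B, E}, {B, F}. Prime attributes: {A, B, D, E, F}.
For E --> F we have {E}⁺ = {E, F}; {E} is not a superkey, so BCNF fails.
Since {F} ⊆ prime attributes and every other non-superkey FD also has a prime right side, the schema is in 3NF.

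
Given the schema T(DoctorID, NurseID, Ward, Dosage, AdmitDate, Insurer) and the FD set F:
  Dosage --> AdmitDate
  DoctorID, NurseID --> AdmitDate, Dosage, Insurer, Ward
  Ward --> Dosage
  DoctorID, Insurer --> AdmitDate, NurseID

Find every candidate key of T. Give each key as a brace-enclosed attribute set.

{DoctorID, Insurer}, {DoctorID, NurseID}

{DoctorID} never appears on the right of any FD, so every key must include it.
{DoctorID, Insurer}⁺ = {AdmitDate, DoctorID, Dosage, Insurer, NurseID, Ward} — all of the relation — so {DoctorID, Insurer} is a candidate key.
{DoctorID, NurseID}⁺ = {AdmitDate, DoctorID, Dosage, Insurer, NurseID, Ward} — all of the relation — so {DoctorID, NurseID} is a candidate key.
These are minimal and exhaustive — every other superkey contains one of them.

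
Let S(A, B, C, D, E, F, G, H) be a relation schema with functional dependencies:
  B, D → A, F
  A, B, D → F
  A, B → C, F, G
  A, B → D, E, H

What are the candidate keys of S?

{A, B}, {B, D}

{B} never appears on the right of any FD, so every key must include it.
{A, B}⁺ = {A, B, C, D, E, F, G, H}, which is every attribute, so {A, B} is a candidate key.
{B, D}⁺ = {A, B, C, D, E, F, G, H}, which is every attribute, so {B, D} is a candidate key.
Any other superkey properly contains one of these, so there are no further candidate keys.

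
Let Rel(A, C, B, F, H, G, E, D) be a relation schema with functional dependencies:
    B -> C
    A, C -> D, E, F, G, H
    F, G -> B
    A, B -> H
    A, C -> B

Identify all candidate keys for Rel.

No FD produces {A}, so it must be in every candidate key.
{A, B} is a candidate key since {A, B}⁺ = {A, B, C, D, E, F, G, H} covers every attribute.
{A, C} is a candidate key since {A, C}⁺ = {A, B, C, D, E, F, G, H} covers every attribute.
{A, F, G} is a candidate key since {A, F, G}⁺ = {A, B, C, D, E, F, G, H} covers every attribute.
No proper subset of any of these is a key, and no other minimal superkey exists.

{A, B}, {A, C}, {A, F, G}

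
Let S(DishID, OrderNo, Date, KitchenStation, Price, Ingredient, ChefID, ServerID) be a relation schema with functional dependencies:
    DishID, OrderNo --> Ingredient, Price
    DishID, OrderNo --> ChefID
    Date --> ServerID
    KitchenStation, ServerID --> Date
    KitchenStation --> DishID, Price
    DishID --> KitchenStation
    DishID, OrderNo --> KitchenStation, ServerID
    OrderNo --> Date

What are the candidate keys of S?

{DishID, OrderNo}, {KitchenStation, OrderNo}

{OrderNo} never appears on the right of any FD, so every key must include it.
{DishID, OrderNo}⁺ = {ChefID, Date, DishID, Ingredient, KitchenStation, OrderNo, Price, ServerID}, which is every attribute, so {DishID, OrderNo} is a candidate key.
{KitchenStation, OrderNo}⁺ = {ChefID, Date, DishID, Ingredient, KitchenStation, OrderNo, Price, ServerID}, which is every attribute, so {KitchenStation, OrderNo} is a candidate key.
These are minimal and exhaustive — every other superkey contains one of them.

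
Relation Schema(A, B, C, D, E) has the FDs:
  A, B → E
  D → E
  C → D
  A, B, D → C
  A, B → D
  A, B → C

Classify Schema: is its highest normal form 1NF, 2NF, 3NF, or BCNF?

2NF

Candidate key: {A, B}. Prime attributes: {A, B}.
For D → E we have {D}⁺ = {D, E}; {D} is not a superkey, so BCNF fails.
Because {E} is non-prime and the left side of D → E is not a superkey, the relation is not in 3NF.
No proper subset of a key has a non-prime attribute in its closure, so there is no partial dependency; 2NF holds.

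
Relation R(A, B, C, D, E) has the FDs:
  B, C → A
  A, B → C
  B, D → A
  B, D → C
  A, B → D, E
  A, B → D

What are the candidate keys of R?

Attributes never on any right-hand side: {B} — every candidate key must contain it.
{A, B}⁺ = {A, B, C, D, E} — all of the relation — so {A, B} is a candidate key.
{B, C}⁺ = {A, B, C, D, E} — all of the relation — so {B, C} is a candidate key.
{B, D}⁺ = {A, B, C, D, E} — all of the relation — so {B, D} is a candidate key.
No proper subset of any of these is a key, and no other minimal superkey exists.

{A, B}, {B, C}, {B, D}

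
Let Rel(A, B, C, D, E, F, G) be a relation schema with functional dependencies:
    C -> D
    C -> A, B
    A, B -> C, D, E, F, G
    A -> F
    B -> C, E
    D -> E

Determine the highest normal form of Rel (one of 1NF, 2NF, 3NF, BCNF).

2NF

Candidate keys: {B}, {C}. Prime attributes: {B, C}.
For A -> F we have {A}⁺ = {A, F}; {A} is not a superkey, so BCNF fails.
Because {F} is non-prime and the left side of A -> F is not a superkey, the relation is not in 3NF.
With only single-attribute keys there can be no partial dependency, so 2NF holds.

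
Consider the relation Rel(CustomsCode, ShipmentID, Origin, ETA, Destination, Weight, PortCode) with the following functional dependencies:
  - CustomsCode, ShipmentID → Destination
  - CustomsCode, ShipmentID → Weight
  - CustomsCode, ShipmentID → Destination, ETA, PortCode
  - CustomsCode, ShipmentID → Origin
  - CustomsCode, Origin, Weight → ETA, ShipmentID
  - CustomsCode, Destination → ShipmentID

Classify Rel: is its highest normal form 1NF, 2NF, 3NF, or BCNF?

Candidate keys: {CustomsCode, Destination}, {CustomsCode, Origin, Weight}, {CustomsCode, ShipmentID}. Prime attributes: {CustomsCode, Destination, Origin, ShipmentID, Weight}.
Each dependency's left side is a superkey — BCNF holds.

BCNF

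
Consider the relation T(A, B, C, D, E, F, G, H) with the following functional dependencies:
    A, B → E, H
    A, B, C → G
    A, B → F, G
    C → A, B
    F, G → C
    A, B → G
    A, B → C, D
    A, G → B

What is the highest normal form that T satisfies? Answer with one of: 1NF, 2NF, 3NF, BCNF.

Candidate keys: {A, B}, {A, G}, {C}, {F, G}. Prime attributes: {A, B, C, F, G}.
The left-hand side of every FD is a superkey, so BCNF is satisfied.

BCNF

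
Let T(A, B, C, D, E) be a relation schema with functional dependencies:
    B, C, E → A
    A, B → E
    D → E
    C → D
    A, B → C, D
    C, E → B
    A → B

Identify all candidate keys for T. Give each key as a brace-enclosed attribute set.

Closure of {A} is {A, B, C, D, E}, the whole schema; {A} is a candidate key.
Closure of {C} is {A, B, C, D, E}, the whole schema; {C} is a candidate key.
Any other superkey properly contains one of these, so there are no further candidate keys.

{A}, {C}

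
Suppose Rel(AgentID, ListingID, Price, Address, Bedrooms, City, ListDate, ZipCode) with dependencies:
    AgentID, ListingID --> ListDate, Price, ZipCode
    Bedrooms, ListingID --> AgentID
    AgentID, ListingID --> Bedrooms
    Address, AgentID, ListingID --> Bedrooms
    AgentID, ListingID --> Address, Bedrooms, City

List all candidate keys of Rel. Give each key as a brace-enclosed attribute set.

{AgentID, ListingID}, {Bedrooms, ListingID}

No FD produces {ListingID}, so it must be in every candidate key.
{AgentID, ListingID} is a candidate key since {AgentID, ListingID}⁺ = {Address, AgentID, Bedrooms, City, ListDate, ListingID, Price, ZipCode} covers every attribute.
{Bedrooms, ListingID} is a candidate key since {Bedrooms, ListingID}⁺ = {Address, AgentID, Bedrooms, City, ListDate, ListingID, Price, ZipCode} covers every attribute.
No proper subset of any of these is a key, and no other minimal superkey exists.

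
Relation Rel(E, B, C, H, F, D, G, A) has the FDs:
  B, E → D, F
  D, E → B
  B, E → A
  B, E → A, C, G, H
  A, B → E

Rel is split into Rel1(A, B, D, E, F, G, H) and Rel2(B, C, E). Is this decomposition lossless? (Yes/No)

Rel1 ∩ Rel2 = {B, E}; its closure under F is {A, B, C, D, E, F, G, H}.
Rel1 is contained in that closure, so Rel1 ∩ Rel2 → Rel1 holds and the join is lossless.

Yes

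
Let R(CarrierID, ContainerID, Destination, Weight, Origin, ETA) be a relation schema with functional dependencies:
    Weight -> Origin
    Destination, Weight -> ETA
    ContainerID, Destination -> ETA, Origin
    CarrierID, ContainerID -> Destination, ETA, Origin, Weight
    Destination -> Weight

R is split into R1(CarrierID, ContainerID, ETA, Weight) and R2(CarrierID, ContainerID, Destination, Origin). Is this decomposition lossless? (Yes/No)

Yes

R1 ∩ R2 = {CarrierID, ContainerID}; its closure under F is {CarrierID, ContainerID, Destination, ETA, Origin, Weight}.
Since R1 ⊆ {CarrierID, ContainerID, Destination, ETA, Origin, Weight}, the intersection is a superkey of R1; the decomposition is lossless.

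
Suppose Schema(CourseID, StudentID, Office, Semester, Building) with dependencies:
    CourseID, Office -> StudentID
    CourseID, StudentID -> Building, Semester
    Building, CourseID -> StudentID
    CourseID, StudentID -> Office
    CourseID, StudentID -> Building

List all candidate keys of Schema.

{Building, CourseID}, {CourseID, Office}, {CourseID, StudentID}

No FD produces {CourseID}, so it must be in every candidate key.
{Building, CourseID}⁺ = {Building, CourseID, Office, Semester, StudentID} — all of the relation — so {Building, CourseID} is a candidate key.
{CourseID, Office}⁺ = {Building, CourseID, Office, Semester, StudentID} — all of the relation — so {CourseID, Office} is a candidate key.
{CourseID, StudentID}⁺ = {Building, CourseID, Office, Semester, StudentID} — all of the relation — so {CourseID, StudentID} is a candidate key.
No proper subset of any of these is a key, and no other minimal superkey exists.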